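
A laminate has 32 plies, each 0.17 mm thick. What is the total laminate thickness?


h = n * t_ply = 32 * 0.17 = 5.44 mm

5.44 mm


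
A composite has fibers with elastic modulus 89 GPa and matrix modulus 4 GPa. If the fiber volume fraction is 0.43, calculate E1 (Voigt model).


E1 = Ef*Vf + Em*(1-Vf) = 89*0.43 + 4*0.57 = 40.55 GPa

40.55 GPa


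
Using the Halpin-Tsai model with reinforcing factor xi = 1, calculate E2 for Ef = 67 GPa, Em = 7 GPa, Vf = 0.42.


eta = (Ef/Em - 1)/(Ef/Em + xi) = (9.5714 - 1)/(9.5714 + 1) = 0.8108
E2 = Em*(1+xi*eta*Vf)/(1-eta*Vf) = 14.23 GPa

14.23 GPa


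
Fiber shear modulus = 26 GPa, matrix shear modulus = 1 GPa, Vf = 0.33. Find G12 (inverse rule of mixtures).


1/G12 = Vf/Gf + (1-Vf)/Gm = 0.33/26 + 0.67/1
G12 = 1.46 GPa

1.46 GPa


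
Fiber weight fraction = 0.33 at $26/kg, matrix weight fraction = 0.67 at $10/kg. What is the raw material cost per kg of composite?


Cost = cost_f*Wf + cost_m*Wm = 26*0.33 + 10*0.67 = $15.28/kg

$15.28/kg


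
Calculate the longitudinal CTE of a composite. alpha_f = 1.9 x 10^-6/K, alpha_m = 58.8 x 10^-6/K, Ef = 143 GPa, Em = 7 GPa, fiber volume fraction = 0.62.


E1 = Ef*Vf + Em*(1-Vf) = 91.32
alpha_1 = (alpha_f*Ef*Vf + alpha_m*Em*(1-Vf))/E1 = 3.56 x 10^-6/K

3.56 x 10^-6/K


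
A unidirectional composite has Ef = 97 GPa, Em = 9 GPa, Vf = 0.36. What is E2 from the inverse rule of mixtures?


1/E2 = Vf/Ef + (1-Vf)/Em = 0.36/97 + 0.64/9
E2 = 13.36 GPa

13.36 GPa


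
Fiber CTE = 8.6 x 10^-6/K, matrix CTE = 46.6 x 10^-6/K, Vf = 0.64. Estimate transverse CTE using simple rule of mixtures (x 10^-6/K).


alpha_2 = alpha_f*Vf + alpha_m*(1-Vf) = 8.6*0.64 + 46.6*0.36 = 22.3 x 10^-6/K

22.3 x 10^-6/K


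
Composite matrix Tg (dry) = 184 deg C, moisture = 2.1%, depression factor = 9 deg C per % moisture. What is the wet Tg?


Tg_wet = Tg_dry - k*moisture = 184 - 9*2.1 = 165.1 deg C

165.1 deg C


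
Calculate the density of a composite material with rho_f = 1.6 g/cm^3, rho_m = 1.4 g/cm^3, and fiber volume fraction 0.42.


rho_c = rho_f*Vf + rho_m*(1-Vf) = 1.6*0.42 + 1.4*0.58 = 1.484 g/cm^3

1.484 g/cm^3


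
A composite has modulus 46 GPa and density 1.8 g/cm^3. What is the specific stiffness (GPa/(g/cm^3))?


Specific stiffness = E/rho = 46/1.8 = 25.6 GPa/(g/cm^3)

25.6 GPa/(g/cm^3)


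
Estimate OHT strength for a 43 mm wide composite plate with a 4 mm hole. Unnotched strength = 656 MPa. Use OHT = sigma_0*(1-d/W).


OHT = sigma_0*(1-d/W) = 656*(1-4/43) = 595.0 MPa

595.0 MPa


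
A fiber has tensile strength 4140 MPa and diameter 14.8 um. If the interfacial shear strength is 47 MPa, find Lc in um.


Lc = sigma_f * d / (2 * tau_i) = 4140 * 14.8 / (2 * 47) = 651.8 um

651.8 um


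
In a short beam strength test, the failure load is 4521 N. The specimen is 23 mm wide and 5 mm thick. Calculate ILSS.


ILSS = 3F/(4bh) = 3*4521/(4*23*5) = 29.48 MPa

29.48 MPa


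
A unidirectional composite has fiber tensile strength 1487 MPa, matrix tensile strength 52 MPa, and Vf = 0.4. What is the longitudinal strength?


sigma_1 = sigma_f*Vf + sigma_m*(1-Vf) = 1487*0.4 + 52*0.6 = 626.0 MPa

626.0 MPa


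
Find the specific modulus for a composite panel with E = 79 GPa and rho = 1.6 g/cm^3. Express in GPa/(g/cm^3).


Specific stiffness = E/rho = 79/1.6 = 49.4 GPa/(g/cm^3)

49.4 GPa/(g/cm^3)


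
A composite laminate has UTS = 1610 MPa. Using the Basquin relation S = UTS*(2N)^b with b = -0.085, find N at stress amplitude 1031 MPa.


N = 0.5 * (S/UTS)^(1/b) = 0.5 * (1031/1610)^(1/-0.085) = 94.6741 cycles

94.6741 cycles


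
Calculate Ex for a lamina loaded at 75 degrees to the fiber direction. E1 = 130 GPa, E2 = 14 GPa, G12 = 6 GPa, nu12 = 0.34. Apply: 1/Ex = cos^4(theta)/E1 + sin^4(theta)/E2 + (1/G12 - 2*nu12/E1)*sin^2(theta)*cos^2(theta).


cos^4(75) = 0.004487, sin^4(75) = 0.870513, sin^2(75)*cos^2(75) = 0.0625
1/G12 - 2*nu12/E1 = 1/6 - 2*0.34/130 = 0.161436 GPa^-1
1/Ex = 0.004487/130 + 0.870513/14 + 0.161436*0.0625 = 0.0723037 GPa^-1
Ex = 13.83 GPa

13.83 GPa


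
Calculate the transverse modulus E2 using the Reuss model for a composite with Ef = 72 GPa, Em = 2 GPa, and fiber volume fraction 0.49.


1/E2 = Vf/Ef + (1-Vf)/Em = 0.49/72 + 0.51/2
E2 = 3.82 GPa

3.82 GPa


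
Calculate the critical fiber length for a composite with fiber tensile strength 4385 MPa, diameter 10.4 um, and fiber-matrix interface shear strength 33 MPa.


Lc = sigma_f * d / (2 * tau_i) = 4385 * 10.4 / (2 * 33) = 691.0 um

691.0 um


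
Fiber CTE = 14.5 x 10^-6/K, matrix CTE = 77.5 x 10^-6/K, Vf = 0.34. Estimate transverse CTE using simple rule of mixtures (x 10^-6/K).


alpha_2 = alpha_f*Vf + alpha_m*(1-Vf) = 14.5*0.34 + 77.5*0.66 = 56.1 x 10^-6/K

56.1 x 10^-6/K


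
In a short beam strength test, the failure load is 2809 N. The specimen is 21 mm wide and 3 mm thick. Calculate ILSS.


ILSS = 3F/(4bh) = 3*2809/(4*21*3) = 33.44 MPa

33.44 MPa


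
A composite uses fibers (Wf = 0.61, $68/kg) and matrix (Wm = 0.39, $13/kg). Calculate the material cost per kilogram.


Cost = cost_f*Wf + cost_m*Wm = 68*0.61 + 13*0.39 = $46.55/kg

$46.55/kg


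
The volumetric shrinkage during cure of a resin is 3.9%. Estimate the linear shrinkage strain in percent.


Linear shrinkage ≈ vol_shrink/3 = 3.9/3 = 1.3%

1.3%


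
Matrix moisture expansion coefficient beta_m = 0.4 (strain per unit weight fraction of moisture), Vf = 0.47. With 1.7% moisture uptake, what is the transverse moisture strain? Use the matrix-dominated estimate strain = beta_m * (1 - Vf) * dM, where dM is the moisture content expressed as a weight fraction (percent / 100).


dM = 1.7/100 = 0.017
strain = beta_m * (1-Vf) * dM = 0.4 * 0.53 * 0.017 = 0.003604

0.003604


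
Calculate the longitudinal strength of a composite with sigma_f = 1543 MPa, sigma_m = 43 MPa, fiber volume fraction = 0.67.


sigma_1 = sigma_f*Vf + sigma_m*(1-Vf) = 1543*0.67 + 43*0.33 = 1048.0 MPa

1048.0 MPa


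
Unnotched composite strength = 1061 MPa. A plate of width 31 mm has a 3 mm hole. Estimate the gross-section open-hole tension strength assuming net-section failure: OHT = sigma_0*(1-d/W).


OHT = sigma_0*(1-d/W) = 1061*(1-3/31) = 958.3 MPa

958.3 MPa


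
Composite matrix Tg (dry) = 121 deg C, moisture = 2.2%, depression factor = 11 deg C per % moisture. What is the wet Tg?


Tg_wet = Tg_dry - k*moisture = 121 - 11*2.2 = 96.8 deg C

96.8 deg C


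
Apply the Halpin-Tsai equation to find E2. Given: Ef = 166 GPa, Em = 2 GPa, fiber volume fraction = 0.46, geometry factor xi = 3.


eta = (Ef/Em - 1)/(Ef/Em + xi) = (83.0 - 1)/(83.0 + 3) = 0.9535
E2 = Em*(1+xi*eta*Vf)/(1-eta*Vf) = 8.25 GPa

8.25 GPa


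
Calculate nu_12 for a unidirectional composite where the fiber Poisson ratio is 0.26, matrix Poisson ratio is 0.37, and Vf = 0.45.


nu_12 = nu_f*Vf + nu_m*(1-Vf) = 0.26*0.45 + 0.37*0.55 = 0.3205

0.3205


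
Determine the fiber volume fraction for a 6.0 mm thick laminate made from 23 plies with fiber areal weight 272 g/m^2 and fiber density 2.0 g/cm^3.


Vf = n * FAW / (rho_f * h * 1000) = 23 * 272 / (2.0 * 6.0 * 1000) = 0.5213

0.5213


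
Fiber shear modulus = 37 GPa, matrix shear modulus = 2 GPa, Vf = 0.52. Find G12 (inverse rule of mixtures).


1/G12 = Vf/Gf + (1-Vf)/Gm = 0.52/37 + 0.48/2
G12 = 3.94 GPa

3.94 GPa


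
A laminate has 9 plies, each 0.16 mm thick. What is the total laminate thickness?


h = n * t_ply = 9 * 0.16 = 1.44 mm

1.44 mm


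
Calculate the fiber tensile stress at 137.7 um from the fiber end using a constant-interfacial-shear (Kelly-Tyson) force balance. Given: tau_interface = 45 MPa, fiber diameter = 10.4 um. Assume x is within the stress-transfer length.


Force balance: sigma_f * (pi*d^2/4) = tau * (pi*d) * x  ->  sigma_f = 4 * tau * x / d
sigma_f = 4 * 45 * 137.7 / 10.4 = 2383.3 MPa

2383.3 MPa


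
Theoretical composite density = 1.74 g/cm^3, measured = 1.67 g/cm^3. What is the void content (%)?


Void% = (rho_theo - rho_actual)/rho_theo * 100 = (1.74 - 1.67)/1.74 * 100 = 4.02%

4.02%


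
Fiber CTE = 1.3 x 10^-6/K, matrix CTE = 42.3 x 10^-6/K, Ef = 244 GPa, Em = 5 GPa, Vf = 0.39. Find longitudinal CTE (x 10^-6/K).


E1 = Ef*Vf + Em*(1-Vf) = 98.21
alpha_1 = (alpha_f*Ef*Vf + alpha_m*Em*(1-Vf))/E1 = 2.57 x 10^-6/K

2.57 x 10^-6/K


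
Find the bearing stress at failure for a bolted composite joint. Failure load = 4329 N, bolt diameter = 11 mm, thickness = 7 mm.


sigma_br = F/(d*h) = 4329/(11*7) = 56.2 MPa

56.2 MPa


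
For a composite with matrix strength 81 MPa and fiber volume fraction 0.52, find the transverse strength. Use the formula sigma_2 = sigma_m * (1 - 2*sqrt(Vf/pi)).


factor = 1 - 2*sqrt(0.52/pi) = 0.1863
sigma_2 = 81 * 0.1863 = 15.09 MPa

15.09 MPa


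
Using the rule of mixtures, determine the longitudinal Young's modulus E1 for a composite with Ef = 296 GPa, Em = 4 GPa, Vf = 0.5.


E1 = Ef*Vf + Em*(1-Vf) = 296*0.5 + 4*0.5 = 150.0 GPa

150.0 GPa


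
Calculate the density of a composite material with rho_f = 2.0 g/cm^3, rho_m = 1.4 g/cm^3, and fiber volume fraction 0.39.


rho_c = rho_f*Vf + rho_m*(1-Vf) = 2.0*0.39 + 1.4*0.61 = 1.634 g/cm^3

1.634 g/cm^3


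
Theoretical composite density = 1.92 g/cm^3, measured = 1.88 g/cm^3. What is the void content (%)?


Void% = (rho_theo - rho_actual)/rho_theo * 100 = (1.92 - 1.88)/1.92 * 100 = 2.08%

2.08%


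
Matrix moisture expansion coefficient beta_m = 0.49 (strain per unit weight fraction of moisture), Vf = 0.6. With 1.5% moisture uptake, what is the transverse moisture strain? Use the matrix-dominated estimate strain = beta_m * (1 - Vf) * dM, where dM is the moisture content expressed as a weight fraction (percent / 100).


dM = 1.5/100 = 0.015
strain = beta_m * (1-Vf) * dM = 0.49 * 0.4 * 0.015 = 0.00294

0.00294


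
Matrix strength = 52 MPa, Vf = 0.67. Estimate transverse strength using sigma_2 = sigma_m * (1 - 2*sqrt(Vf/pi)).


factor = 1 - 2*sqrt(0.67/pi) = 0.0764
sigma_2 = 52 * 0.0764 = 3.97 MPa

3.97 MPa


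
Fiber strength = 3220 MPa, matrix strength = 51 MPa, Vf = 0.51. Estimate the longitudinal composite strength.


sigma_1 = sigma_f*Vf + sigma_m*(1-Vf) = 3220*0.51 + 51*0.49 = 1667.2 MPa

1667.2 MPa


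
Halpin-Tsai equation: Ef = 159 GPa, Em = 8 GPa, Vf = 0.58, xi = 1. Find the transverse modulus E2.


eta = (Ef/Em - 1)/(Ef/Em + xi) = (19.875 - 1)/(19.875 + 1) = 0.9042
E2 = Em*(1+xi*eta*Vf)/(1-eta*Vf) = 25.64 GPa

25.64 GPa


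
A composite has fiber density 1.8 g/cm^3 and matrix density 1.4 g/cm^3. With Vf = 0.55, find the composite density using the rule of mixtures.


rho_c = rho_f*Vf + rho_m*(1-Vf) = 1.8*0.55 + 1.4*0.45 = 1.62 g/cm^3

1.62 g/cm^3


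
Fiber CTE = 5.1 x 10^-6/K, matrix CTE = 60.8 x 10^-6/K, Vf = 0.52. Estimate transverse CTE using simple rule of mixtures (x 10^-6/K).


alpha_2 = alpha_f*Vf + alpha_m*(1-Vf) = 5.1*0.52 + 60.8*0.48 = 31.8 x 10^-6/K

31.8 x 10^-6/K


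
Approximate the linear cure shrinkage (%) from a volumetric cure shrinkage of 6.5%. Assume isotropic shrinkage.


Linear shrinkage ≈ vol_shrink/3 = 6.5/3 = 2.167%

2.167%


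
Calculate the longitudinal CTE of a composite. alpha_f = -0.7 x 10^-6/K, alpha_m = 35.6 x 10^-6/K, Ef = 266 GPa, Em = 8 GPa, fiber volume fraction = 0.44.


E1 = Ef*Vf + Em*(1-Vf) = 121.52
alpha_1 = (alpha_f*Ef*Vf + alpha_m*Em*(1-Vf))/E1 = 0.64 x 10^-6/K

0.64 x 10^-6/K


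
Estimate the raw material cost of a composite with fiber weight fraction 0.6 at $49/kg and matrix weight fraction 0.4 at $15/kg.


Cost = cost_f*Wf + cost_m*Wm = 49*0.6 + 15*0.4 = $35.4/kg

$35.4/kg


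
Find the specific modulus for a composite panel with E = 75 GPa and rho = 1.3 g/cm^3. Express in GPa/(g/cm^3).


Specific stiffness = E/rho = 75/1.3 = 57.7 GPa/(g/cm^3)

57.7 GPa/(g/cm^3)


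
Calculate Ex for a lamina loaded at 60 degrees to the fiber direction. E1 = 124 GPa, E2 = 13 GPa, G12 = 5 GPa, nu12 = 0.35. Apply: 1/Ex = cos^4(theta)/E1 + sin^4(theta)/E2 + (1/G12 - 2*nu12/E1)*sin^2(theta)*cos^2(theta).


cos^4(60) = 0.0625, sin^4(60) = 0.5625, sin^2(60)*cos^2(60) = 0.1875
1/G12 - 2*nu12/E1 = 1/5 - 2*0.35/124 = 0.194355 GPa^-1
1/Ex = 0.0625/124 + 0.5625/13 + 0.194355*0.1875 = 0.0802148 GPa^-1
Ex = 12.47 GPa

12.47 GPa


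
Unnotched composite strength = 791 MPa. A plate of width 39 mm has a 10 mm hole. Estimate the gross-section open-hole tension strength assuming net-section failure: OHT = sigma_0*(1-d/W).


OHT = sigma_0*(1-d/W) = 791*(1-10/39) = 588.2 MPa

588.2 MPa


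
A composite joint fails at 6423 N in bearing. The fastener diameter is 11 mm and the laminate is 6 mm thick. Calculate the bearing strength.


sigma_br = F/(d*h) = 6423/(11*6) = 97.3 MPa

97.3 MPa


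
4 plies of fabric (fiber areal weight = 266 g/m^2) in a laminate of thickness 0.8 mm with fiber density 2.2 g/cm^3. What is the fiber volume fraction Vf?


Vf = n * FAW / (rho_f * h * 1000) = 4 * 266 / (2.2 * 0.8 * 1000) = 0.6045

0.6045


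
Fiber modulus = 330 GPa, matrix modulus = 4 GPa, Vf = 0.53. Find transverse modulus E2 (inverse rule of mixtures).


1/E2 = Vf/Ef + (1-Vf)/Em = 0.53/330 + 0.47/4
E2 = 8.4 GPa

8.4 GPa


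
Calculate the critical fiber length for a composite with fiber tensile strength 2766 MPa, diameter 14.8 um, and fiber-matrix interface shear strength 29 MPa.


Lc = sigma_f * d / (2 * tau_i) = 2766 * 14.8 / (2 * 29) = 705.8 um

705.8 um


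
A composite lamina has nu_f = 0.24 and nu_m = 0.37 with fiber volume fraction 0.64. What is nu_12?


nu_12 = nu_f*Vf + nu_m*(1-Vf) = 0.24*0.64 + 0.37*0.36 = 0.2868

0.2868


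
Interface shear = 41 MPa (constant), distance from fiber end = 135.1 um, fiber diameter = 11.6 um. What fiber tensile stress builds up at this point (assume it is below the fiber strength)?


Force balance: sigma_f * (pi*d^2/4) = tau * (pi*d) * x  ->  sigma_f = 4 * tau * x / d
sigma_f = 4 * 41 * 135.1 / 11.6 = 1910.0 MPa

1910.0 MPa


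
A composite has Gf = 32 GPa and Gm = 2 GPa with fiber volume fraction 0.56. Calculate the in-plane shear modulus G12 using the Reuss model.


1/G12 = Vf/Gf + (1-Vf)/Gm = 0.56/32 + 0.44/2
G12 = 4.21 GPa

4.21 GPa


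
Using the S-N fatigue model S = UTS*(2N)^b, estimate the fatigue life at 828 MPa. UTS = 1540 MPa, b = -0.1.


N = 0.5 * (S/UTS)^(1/b) = 0.5 * (828/1540)^(1/-0.1) = 247.6703 cycles

247.6703 cycles


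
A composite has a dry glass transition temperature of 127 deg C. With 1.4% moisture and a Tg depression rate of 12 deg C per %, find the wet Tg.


Tg_wet = Tg_dry - k*moisture = 127 - 12*1.4 = 110.2 deg C

110.2 deg C


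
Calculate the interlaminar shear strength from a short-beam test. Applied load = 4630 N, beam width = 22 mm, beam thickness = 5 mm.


ILSS = 3F/(4bh) = 3*4630/(4*22*5) = 31.57 MPa

31.57 MPa


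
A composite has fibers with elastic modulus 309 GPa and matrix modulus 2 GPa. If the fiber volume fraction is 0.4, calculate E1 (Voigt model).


E1 = Ef*Vf + Em*(1-Vf) = 309*0.4 + 2*0.6 = 124.8 GPa

124.8 GPa


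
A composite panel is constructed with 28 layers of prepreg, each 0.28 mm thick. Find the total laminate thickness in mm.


h = n * t_ply = 28 * 0.28 = 7.84 mm

7.84 mm


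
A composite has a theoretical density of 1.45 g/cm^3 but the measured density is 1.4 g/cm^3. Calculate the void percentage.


Void% = (rho_theo - rho_actual)/rho_theo * 100 = (1.45 - 1.4)/1.45 * 100 = 3.45%

3.45%


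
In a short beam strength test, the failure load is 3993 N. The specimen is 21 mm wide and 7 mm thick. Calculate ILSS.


ILSS = 3F/(4bh) = 3*3993/(4*21*7) = 20.37 MPa

20.37 MPa


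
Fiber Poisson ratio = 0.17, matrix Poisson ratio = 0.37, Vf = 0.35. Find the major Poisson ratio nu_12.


nu_12 = nu_f*Vf + nu_m*(1-Vf) = 0.17*0.35 + 0.37*0.65 = 0.3

0.3


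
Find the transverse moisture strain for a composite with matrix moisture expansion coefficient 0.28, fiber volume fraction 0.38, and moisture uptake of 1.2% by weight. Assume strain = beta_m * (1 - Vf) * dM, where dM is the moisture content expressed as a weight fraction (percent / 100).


dM = 1.2/100 = 0.012
strain = beta_m * (1-Vf) * dM = 0.28 * 0.62 * 0.012 = 0.0020832

0.0020832


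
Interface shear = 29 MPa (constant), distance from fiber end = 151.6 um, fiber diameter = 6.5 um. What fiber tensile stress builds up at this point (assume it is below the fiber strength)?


Force balance: sigma_f * (pi*d^2/4) = tau * (pi*d) * x  ->  sigma_f = 4 * tau * x / d
sigma_f = 4 * 29 * 151.6 / 6.5 = 2705.5 MPa

2705.5 MPa


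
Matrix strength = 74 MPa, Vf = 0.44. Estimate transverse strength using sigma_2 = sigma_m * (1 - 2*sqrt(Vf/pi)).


factor = 1 - 2*sqrt(0.44/pi) = 0.2515
sigma_2 = 74 * 0.2515 = 18.61 MPa

18.61 MPa


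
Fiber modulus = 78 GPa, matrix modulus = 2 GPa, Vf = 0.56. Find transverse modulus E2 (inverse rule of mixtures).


1/E2 = Vf/Ef + (1-Vf)/Em = 0.56/78 + 0.44/2
E2 = 4.4 GPa

4.4 GPa


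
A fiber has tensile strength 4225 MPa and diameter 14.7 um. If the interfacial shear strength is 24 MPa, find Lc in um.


Lc = sigma_f * d / (2 * tau_i) = 4225 * 14.7 / (2 * 24) = 1293.9 um

1293.9 um


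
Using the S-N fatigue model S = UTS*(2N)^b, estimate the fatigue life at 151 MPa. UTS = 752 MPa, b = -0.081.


N = 0.5 * (S/UTS)^(1/b) = 0.5 * (151/752)^(1/-0.081) = 2.0271e+08 cycles

2.0271e+08 cycles


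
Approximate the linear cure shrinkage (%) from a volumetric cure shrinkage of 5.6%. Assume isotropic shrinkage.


Linear shrinkage ≈ vol_shrink/3 = 5.6/3 = 1.867%

1.867%


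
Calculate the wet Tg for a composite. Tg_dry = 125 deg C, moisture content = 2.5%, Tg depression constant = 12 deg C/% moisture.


Tg_wet = Tg_dry - k*moisture = 125 - 12*2.5 = 95.0 deg C

95.0 deg C


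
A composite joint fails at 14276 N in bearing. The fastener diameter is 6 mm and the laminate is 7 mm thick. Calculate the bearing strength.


sigma_br = F/(d*h) = 14276/(6*7) = 339.9 MPa

339.9 MPa


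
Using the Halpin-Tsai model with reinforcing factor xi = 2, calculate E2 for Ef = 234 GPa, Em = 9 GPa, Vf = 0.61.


eta = (Ef/Em - 1)/(Ef/Em + xi) = (26.0 - 1)/(26.0 + 2) = 0.8929
E2 = Em*(1+xi*eta*Vf)/(1-eta*Vf) = 41.29 GPa

41.29 GPa


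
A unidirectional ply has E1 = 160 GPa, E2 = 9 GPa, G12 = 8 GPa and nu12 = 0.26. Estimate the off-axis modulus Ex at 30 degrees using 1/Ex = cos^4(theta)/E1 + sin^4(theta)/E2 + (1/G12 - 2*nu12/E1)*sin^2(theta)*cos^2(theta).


cos^4(30) = 0.5625, sin^4(30) = 0.0625, sin^2(30)*cos^2(30) = 0.1875
1/G12 - 2*nu12/E1 = 1/8 - 2*0.26/160 = 0.12175 GPa^-1
1/Ex = 0.5625/160 + 0.0625/9 + 0.12175*0.1875 = 0.0332882 GPa^-1
Ex = 30.04 GPa

30.04 GPa


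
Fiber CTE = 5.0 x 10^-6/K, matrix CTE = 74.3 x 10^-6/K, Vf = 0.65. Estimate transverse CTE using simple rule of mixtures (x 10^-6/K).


alpha_2 = alpha_f*Vf + alpha_m*(1-Vf) = 5.0*0.65 + 74.3*0.35 = 29.3 x 10^-6/K

29.3 x 10^-6/K


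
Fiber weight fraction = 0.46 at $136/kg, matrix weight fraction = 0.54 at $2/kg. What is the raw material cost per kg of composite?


Cost = cost_f*Wf + cost_m*Wm = 136*0.46 + 2*0.54 = $63.64/kg

$63.64/kg


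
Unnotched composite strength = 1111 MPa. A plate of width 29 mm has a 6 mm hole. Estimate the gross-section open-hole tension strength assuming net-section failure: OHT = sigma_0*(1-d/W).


OHT = sigma_0*(1-d/W) = 1111*(1-6/29) = 881.1 MPa

881.1 MPa


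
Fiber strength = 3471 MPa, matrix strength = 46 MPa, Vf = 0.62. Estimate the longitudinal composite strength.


sigma_1 = sigma_f*Vf + sigma_m*(1-Vf) = 3471*0.62 + 46*0.38 = 2169.5 MPa

2169.5 MPa


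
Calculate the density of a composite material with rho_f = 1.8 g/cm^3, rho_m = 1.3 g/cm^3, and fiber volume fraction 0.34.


rho_c = rho_f*Vf + rho_m*(1-Vf) = 1.8*0.34 + 1.3*0.66 = 1.47 g/cm^3

1.47 g/cm^3


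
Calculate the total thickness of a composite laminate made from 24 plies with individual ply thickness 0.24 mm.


h = n * t_ply = 24 * 0.24 = 5.76 mm

5.76 mm


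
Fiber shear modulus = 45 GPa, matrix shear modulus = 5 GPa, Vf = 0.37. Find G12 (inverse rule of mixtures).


1/G12 = Vf/Gf + (1-Vf)/Gm = 0.37/45 + 0.63/5
G12 = 7.45 GPa

7.45 GPa


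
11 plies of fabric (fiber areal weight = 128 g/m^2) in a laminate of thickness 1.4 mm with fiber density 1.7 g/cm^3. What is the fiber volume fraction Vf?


Vf = n * FAW / (rho_f * h * 1000) = 11 * 128 / (1.7 * 1.4 * 1000) = 0.5916

0.5916


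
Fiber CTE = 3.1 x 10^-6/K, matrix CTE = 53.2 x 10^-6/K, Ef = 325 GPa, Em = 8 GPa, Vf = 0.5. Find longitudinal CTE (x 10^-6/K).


E1 = Ef*Vf + Em*(1-Vf) = 166.5
alpha_1 = (alpha_f*Ef*Vf + alpha_m*Em*(1-Vf))/E1 = 4.3 x 10^-6/K

4.3 x 10^-6/K


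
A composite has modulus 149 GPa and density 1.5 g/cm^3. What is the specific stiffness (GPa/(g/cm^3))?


Specific stiffness = E/rho = 149/1.5 = 99.3 GPa/(g/cm^3)

99.3 GPa/(g/cm^3)


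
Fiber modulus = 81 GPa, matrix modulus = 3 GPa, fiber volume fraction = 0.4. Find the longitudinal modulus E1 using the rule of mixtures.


E1 = Ef*Vf + Em*(1-Vf) = 81*0.4 + 3*0.6 = 34.2 GPa

34.2 GPa


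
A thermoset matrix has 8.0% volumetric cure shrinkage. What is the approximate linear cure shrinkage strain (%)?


Linear shrinkage ≈ vol_shrink/3 = 8.0/3 = 2.667%

2.667%


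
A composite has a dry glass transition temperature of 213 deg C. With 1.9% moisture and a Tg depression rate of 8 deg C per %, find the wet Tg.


Tg_wet = Tg_dry - k*moisture = 213 - 8*1.9 = 197.8 deg C

197.8 deg C


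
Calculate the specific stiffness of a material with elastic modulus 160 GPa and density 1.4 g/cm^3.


Specific stiffness = E/rho = 160/1.4 = 114.3 GPa/(g/cm^3)

114.3 GPa/(g/cm^3)


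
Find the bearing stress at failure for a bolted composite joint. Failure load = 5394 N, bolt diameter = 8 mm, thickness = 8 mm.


sigma_br = F/(d*h) = 5394/(8*8) = 84.3 MPa

84.3 MPa


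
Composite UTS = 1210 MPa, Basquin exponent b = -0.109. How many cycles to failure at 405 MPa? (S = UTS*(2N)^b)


N = 0.5 * (S/UTS)^(1/b) = 0.5 * (405/1210)^(1/-0.109) = 11476.2203 cycles

11476.2203 cycles


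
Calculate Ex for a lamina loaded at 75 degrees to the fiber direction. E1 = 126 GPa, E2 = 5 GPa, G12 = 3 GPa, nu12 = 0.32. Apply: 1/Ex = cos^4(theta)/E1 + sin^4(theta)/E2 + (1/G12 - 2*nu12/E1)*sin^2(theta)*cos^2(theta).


cos^4(75) = 0.004487, sin^4(75) = 0.870513, sin^2(75)*cos^2(75) = 0.0625
1/G12 - 2*nu12/E1 = 1/3 - 2*0.32/126 = 0.328254 GPa^-1
1/Ex = 0.004487/126 + 0.870513/5 + 0.328254*0.0625 = 0.194654 GPa^-1
Ex = 5.14 GPa

5.14 GPa


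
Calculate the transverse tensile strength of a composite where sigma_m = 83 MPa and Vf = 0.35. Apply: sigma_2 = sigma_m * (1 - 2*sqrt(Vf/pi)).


factor = 1 - 2*sqrt(0.35/pi) = 0.3324
sigma_2 = 83 * 0.3324 = 27.59 MPa

27.59 MPa


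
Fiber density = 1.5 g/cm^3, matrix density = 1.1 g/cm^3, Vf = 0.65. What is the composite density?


rho_c = rho_f*Vf + rho_m*(1-Vf) = 1.5*0.65 + 1.1*0.35 = 1.36 g/cm^3

1.36 g/cm^3


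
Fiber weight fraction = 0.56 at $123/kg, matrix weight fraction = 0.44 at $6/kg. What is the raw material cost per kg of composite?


Cost = cost_f*Wf + cost_m*Wm = 123*0.56 + 6*0.44 = $71.52/kg

$71.52/kg


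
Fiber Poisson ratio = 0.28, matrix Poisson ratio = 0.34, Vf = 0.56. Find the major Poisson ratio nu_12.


nu_12 = nu_f*Vf + nu_m*(1-Vf) = 0.28*0.56 + 0.34*0.44 = 0.3064

0.3064


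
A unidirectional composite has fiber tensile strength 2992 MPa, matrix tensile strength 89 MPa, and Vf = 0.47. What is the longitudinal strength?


sigma_1 = sigma_f*Vf + sigma_m*(1-Vf) = 2992*0.47 + 89*0.53 = 1453.4 MPa

1453.4 MPa


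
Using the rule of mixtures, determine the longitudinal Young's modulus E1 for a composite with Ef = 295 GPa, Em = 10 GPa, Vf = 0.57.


E1 = Ef*Vf + Em*(1-Vf) = 295*0.57 + 10*0.43 = 172.45 GPa

172.45 GPa


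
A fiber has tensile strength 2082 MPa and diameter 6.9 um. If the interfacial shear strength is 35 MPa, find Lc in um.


Lc = sigma_f * d / (2 * tau_i) = 2082 * 6.9 / (2 * 35) = 205.2 um

205.2 um


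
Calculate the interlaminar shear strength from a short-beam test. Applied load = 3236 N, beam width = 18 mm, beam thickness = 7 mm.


ILSS = 3F/(4bh) = 3*3236/(4*18*7) = 19.26 MPa

19.26 MPa


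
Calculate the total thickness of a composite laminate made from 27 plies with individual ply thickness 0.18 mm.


h = n * t_ply = 27 * 0.18 = 4.86 mm

4.86 mm


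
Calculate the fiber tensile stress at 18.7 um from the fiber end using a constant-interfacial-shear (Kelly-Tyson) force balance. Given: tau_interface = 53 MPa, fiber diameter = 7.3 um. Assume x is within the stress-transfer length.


Force balance: sigma_f * (pi*d^2/4) = tau * (pi*d) * x  ->  sigma_f = 4 * tau * x / d
sigma_f = 4 * 53 * 18.7 / 7.3 = 543.1 MPa

543.1 MPa


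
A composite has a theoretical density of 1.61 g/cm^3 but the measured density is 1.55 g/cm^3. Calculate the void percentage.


Void% = (rho_theo - rho_actual)/rho_theo * 100 = (1.61 - 1.55)/1.61 * 100 = 3.73%

3.73%


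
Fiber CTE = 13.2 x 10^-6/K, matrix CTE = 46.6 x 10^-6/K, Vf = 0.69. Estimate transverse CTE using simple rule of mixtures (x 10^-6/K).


alpha_2 = alpha_f*Vf + alpha_m*(1-Vf) = 13.2*0.69 + 46.6*0.31 = 23.6 x 10^-6/K

23.6 x 10^-6/K


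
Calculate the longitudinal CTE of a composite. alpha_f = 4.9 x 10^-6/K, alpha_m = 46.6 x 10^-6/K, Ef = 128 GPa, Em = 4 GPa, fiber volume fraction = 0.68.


E1 = Ef*Vf + Em*(1-Vf) = 88.32
alpha_1 = (alpha_f*Ef*Vf + alpha_m*Em*(1-Vf))/E1 = 5.5 x 10^-6/K

5.5 x 10^-6/K


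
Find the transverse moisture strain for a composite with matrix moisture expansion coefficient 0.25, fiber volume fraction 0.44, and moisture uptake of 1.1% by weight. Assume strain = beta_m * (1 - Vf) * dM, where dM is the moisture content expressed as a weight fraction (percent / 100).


dM = 1.1/100 = 0.011
strain = beta_m * (1-Vf) * dM = 0.25 * 0.56 * 0.011 = 0.00154

0.00154


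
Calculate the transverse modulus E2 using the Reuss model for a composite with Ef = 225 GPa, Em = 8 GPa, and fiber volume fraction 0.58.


1/E2 = Vf/Ef + (1-Vf)/Em = 0.58/225 + 0.42/8
E2 = 18.16 GPa

18.16 GPa


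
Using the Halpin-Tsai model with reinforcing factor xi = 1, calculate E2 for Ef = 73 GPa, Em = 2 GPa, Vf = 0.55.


eta = (Ef/Em - 1)/(Ef/Em + xi) = (36.5 - 1)/(36.5 + 1) = 0.9467
E2 = Em*(1+xi*eta*Vf)/(1-eta*Vf) = 6.34 GPa

6.34 GPa


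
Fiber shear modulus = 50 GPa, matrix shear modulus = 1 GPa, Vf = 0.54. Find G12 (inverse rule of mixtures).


1/G12 = Vf/Gf + (1-Vf)/Gm = 0.54/50 + 0.46/1
G12 = 2.12 GPa

2.12 GPa


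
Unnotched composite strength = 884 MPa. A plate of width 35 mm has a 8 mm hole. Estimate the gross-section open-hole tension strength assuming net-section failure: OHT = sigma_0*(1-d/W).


OHT = sigma_0*(1-d/W) = 884*(1-8/35) = 681.9 MPa

681.9 MPa


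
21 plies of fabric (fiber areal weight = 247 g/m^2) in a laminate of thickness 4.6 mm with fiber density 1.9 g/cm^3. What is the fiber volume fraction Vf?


Vf = n * FAW / (rho_f * h * 1000) = 21 * 247 / (1.9 * 4.6 * 1000) = 0.5935

0.5935


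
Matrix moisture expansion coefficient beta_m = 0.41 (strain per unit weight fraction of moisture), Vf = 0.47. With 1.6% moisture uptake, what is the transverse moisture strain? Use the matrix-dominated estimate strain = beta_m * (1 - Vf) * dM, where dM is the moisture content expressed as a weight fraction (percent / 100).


dM = 1.6/100 = 0.016
strain = beta_m * (1-Vf) * dM = 0.41 * 0.53 * 0.016 = 0.0034768

0.0034768


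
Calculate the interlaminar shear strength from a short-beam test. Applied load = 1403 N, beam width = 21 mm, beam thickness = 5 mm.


ILSS = 3F/(4bh) = 3*1403/(4*21*5) = 10.02 MPa

10.02 MPa


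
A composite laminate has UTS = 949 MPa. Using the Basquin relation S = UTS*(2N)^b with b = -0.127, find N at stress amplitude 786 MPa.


N = 0.5 * (S/UTS)^(1/b) = 0.5 * (786/949)^(1/-0.127) = 2.2050 cycles

2.2050 cycles


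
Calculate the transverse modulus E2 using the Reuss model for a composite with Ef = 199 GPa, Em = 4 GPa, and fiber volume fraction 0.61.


1/E2 = Vf/Ef + (1-Vf)/Em = 0.61/199 + 0.39/4
E2 = 9.94 GPa

9.94 GPa


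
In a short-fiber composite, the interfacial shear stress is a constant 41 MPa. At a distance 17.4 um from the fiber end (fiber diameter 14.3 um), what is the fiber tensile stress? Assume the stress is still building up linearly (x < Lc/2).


Force balance: sigma_f * (pi*d^2/4) = tau * (pi*d) * x  ->  sigma_f = 4 * tau * x / d
sigma_f = 4 * 41 * 17.4 / 14.3 = 199.6 MPa

199.6 MPa


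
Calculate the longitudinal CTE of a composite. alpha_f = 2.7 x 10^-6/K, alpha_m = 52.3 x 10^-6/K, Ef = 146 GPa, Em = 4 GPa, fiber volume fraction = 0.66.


E1 = Ef*Vf + Em*(1-Vf) = 97.72
alpha_1 = (alpha_f*Ef*Vf + alpha_m*Em*(1-Vf))/E1 = 3.39 x 10^-6/K

3.39 x 10^-6/K


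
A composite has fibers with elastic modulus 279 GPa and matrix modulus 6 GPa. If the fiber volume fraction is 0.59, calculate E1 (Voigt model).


E1 = Ef*Vf + Em*(1-Vf) = 279*0.59 + 6*0.41 = 167.07 GPa

167.07 GPa


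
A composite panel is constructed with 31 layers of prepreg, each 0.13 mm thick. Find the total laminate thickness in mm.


h = n * t_ply = 31 * 0.13 = 4.03 mm

4.03 mm


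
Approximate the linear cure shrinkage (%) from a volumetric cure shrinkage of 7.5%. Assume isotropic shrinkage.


Linear shrinkage ≈ vol_shrink/3 = 7.5/3 = 2.5%

2.5%


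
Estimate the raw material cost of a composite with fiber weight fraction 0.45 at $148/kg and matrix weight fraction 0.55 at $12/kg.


Cost = cost_f*Wf + cost_m*Wm = 148*0.45 + 12*0.55 = $73.2/kg

$73.2/kg


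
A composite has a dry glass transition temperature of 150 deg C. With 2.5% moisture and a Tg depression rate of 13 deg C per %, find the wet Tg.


Tg_wet = Tg_dry - k*moisture = 150 - 13*2.5 = 117.5 deg C

117.5 deg C


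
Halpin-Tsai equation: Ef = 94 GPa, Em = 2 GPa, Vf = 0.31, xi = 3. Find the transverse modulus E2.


eta = (Ef/Em - 1)/(Ef/Em + xi) = (47.0 - 1)/(47.0 + 3) = 0.92
E2 = Em*(1+xi*eta*Vf)/(1-eta*Vf) = 5.19 GPa

5.19 GPa


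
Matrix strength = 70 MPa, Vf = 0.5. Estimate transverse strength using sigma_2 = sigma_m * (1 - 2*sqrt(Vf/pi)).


factor = 1 - 2*sqrt(0.5/pi) = 0.2021
sigma_2 = 70 * 0.2021 = 14.15 MPa

14.15 MPa


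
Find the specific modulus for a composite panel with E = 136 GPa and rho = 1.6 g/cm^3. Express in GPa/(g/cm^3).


Specific stiffness = E/rho = 136/1.6 = 85.0 GPa/(g/cm^3)

85.0 GPa/(g/cm^3)


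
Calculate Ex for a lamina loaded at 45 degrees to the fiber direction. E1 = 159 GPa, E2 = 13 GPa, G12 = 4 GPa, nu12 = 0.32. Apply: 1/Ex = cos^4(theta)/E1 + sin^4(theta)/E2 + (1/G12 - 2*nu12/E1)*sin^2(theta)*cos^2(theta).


cos^4(45) = 0.25, sin^4(45) = 0.25, sin^2(45)*cos^2(45) = 0.25
1/G12 - 2*nu12/E1 = 1/4 - 2*0.32/159 = 0.245975 GPa^-1
1/Ex = 0.25/159 + 0.25/13 + 0.245975*0.25 = 0.0822968 GPa^-1
Ex = 12.15 GPa

12.15 GPa


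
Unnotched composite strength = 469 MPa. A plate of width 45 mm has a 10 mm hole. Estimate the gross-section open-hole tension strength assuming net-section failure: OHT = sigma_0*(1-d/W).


OHT = sigma_0*(1-d/W) = 469*(1-10/45) = 364.8 MPa

364.8 MPa


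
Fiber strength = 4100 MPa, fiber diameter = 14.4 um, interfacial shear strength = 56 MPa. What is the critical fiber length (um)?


Lc = sigma_f * d / (2 * tau_i) = 4100 * 14.4 / (2 * 56) = 527.1 um

527.1 um


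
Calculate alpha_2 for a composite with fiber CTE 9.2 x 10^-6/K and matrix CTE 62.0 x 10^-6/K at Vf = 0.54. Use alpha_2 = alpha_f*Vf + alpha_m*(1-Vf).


alpha_2 = alpha_f*Vf + alpha_m*(1-Vf) = 9.2*0.54 + 62.0*0.46 = 33.5 x 10^-6/K

33.5 x 10^-6/K


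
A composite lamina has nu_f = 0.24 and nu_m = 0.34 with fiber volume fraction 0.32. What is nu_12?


nu_12 = nu_f*Vf + nu_m*(1-Vf) = 0.24*0.32 + 0.34*0.68 = 0.308

0.308


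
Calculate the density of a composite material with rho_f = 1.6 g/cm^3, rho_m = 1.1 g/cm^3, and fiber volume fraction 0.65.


rho_c = rho_f*Vf + rho_m*(1-Vf) = 1.6*0.65 + 1.1*0.35 = 1.425 g/cm^3

1.425 g/cm^3


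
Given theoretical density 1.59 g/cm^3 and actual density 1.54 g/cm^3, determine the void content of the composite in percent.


Void% = (rho_theo - rho_actual)/rho_theo * 100 = (1.59 - 1.54)/1.59 * 100 = 3.14%

3.14%


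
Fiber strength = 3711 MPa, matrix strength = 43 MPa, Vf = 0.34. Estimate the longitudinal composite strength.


sigma_1 = sigma_f*Vf + sigma_m*(1-Vf) = 3711*0.34 + 43*0.66 = 1290.1 MPa

1290.1 MPa


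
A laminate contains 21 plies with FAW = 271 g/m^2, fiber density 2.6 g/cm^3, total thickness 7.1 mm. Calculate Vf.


Vf = n * FAW / (rho_f * h * 1000) = 21 * 271 / (2.6 * 7.1 * 1000) = 0.3083

0.3083


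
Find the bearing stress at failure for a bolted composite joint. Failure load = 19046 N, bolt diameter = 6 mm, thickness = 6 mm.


sigma_br = F/(d*h) = 19046/(6*6) = 529.1 MPa

529.1 MPa


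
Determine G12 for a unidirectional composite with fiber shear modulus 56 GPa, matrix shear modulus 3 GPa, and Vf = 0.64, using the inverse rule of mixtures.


1/G12 = Vf/Gf + (1-Vf)/Gm = 0.64/56 + 0.36/3
G12 = 7.61 GPa

7.61 GPa


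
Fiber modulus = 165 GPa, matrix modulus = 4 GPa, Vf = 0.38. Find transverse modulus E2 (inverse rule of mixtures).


1/E2 = Vf/Ef + (1-Vf)/Em = 0.38/165 + 0.62/4
E2 = 6.36 GPa

6.36 GPa


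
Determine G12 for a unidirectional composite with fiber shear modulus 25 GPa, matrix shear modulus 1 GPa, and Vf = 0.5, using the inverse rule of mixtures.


1/G12 = Vf/Gf + (1-Vf)/Gm = 0.5/25 + 0.5/1
G12 = 1.92 GPa

1.92 GPa


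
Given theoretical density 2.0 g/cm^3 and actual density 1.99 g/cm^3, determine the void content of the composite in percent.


Void% = (rho_theo - rho_actual)/rho_theo * 100 = (2.0 - 1.99)/2.0 * 100 = 0.5%

0.5%


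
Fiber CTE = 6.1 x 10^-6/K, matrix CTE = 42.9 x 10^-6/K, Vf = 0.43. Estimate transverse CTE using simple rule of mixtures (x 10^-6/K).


alpha_2 = alpha_f*Vf + alpha_m*(1-Vf) = 6.1*0.43 + 42.9*0.57 = 27.1 x 10^-6/K

27.1 x 10^-6/K


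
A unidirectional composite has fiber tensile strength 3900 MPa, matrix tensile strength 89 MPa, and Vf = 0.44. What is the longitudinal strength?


sigma_1 = sigma_f*Vf + sigma_m*(1-Vf) = 3900*0.44 + 89*0.56 = 1765.8 MPa

1765.8 MPa


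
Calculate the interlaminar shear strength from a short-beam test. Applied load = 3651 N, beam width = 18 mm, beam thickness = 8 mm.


ILSS = 3F/(4bh) = 3*3651/(4*18*8) = 19.02 MPa

19.02 MPa


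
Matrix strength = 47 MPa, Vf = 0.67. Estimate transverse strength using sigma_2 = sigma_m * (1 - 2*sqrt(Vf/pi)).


factor = 1 - 2*sqrt(0.67/pi) = 0.0764
sigma_2 = 47 * 0.0764 = 3.59 MPa

3.59 MPa


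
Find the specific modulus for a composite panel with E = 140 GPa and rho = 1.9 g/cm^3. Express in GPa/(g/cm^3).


Specific stiffness = E/rho = 140/1.9 = 73.7 GPa/(g/cm^3)

73.7 GPa/(g/cm^3)


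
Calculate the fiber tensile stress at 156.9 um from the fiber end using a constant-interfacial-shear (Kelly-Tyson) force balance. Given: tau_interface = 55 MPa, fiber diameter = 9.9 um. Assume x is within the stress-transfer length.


Force balance: sigma_f * (pi*d^2/4) = tau * (pi*d) * x  ->  sigma_f = 4 * tau * x / d
sigma_f = 4 * 55 * 156.9 / 9.9 = 3486.7 MPa

3486.7 MPa


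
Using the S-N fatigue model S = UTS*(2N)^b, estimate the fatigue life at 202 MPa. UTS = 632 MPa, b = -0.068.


N = 0.5 * (S/UTS)^(1/b) = 0.5 * (202/632)^(1/-0.068) = 9.6330e+06 cycles

9.6330e+06 cycles


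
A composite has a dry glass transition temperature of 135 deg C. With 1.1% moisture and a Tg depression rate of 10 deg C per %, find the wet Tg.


Tg_wet = Tg_dry - k*moisture = 135 - 10*1.1 = 124.0 deg C

124.0 deg C


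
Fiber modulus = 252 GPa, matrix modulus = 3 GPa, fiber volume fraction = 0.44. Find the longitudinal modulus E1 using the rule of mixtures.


E1 = Ef*Vf + Em*(1-Vf) = 252*0.44 + 3*0.56 = 112.56 GPa

112.56 GPa


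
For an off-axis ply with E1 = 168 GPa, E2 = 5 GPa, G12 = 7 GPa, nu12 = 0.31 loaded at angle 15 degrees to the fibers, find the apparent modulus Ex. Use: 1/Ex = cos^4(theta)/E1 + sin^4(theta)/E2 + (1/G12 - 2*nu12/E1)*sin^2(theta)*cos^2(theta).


cos^4(15) = 0.870513, sin^4(15) = 0.004487, sin^2(15)*cos^2(15) = 0.0625
1/G12 - 2*nu12/E1 = 1/7 - 2*0.31/168 = 0.139167 GPa^-1
1/Ex = 0.870513/168 + 0.004487/5 + 0.139167*0.0625 = 0.014777 GPa^-1
Ex = 67.67 GPa

67.67 GPa


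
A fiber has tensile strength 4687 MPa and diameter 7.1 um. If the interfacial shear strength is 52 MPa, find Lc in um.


Lc = sigma_f * d / (2 * tau_i) = 4687 * 7.1 / (2 * 52) = 320.0 um

320.0 um


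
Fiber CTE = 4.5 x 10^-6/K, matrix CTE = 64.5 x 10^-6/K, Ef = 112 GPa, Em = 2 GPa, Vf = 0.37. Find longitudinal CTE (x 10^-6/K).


E1 = Ef*Vf + Em*(1-Vf) = 42.7
alpha_1 = (alpha_f*Ef*Vf + alpha_m*Em*(1-Vf))/E1 = 6.27 x 10^-6/K

6.27 x 10^-6/K


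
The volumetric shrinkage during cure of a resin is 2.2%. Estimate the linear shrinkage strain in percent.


Linear shrinkage ≈ vol_shrink/3 = 2.2/3 = 0.733%

0.733%


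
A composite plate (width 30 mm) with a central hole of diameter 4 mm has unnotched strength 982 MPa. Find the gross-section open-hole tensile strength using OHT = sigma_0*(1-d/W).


OHT = sigma_0*(1-d/W) = 982*(1-4/30) = 851.1 MPa

851.1 MPa


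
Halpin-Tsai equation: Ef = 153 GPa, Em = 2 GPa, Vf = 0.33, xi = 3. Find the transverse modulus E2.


eta = (Ef/Em - 1)/(Ef/Em + xi) = (76.5 - 1)/(76.5 + 3) = 0.9497
E2 = Em*(1+xi*eta*Vf)/(1-eta*Vf) = 5.65 GPa

5.65 GPa


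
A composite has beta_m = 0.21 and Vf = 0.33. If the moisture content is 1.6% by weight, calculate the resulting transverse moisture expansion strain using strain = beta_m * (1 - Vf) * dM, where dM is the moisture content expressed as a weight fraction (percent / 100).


dM = 1.6/100 = 0.016
strain = beta_m * (1-Vf) * dM = 0.21 * 0.67 * 0.016 = 0.0022512

0.0022512


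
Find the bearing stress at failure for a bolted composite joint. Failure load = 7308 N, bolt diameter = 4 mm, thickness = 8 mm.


sigma_br = F/(d*h) = 7308/(4*8) = 228.4 MPa

228.4 MPa


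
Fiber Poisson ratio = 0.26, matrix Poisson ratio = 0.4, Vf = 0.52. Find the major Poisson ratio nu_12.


nu_12 = nu_f*Vf + nu_m*(1-Vf) = 0.26*0.52 + 0.4*0.48 = 0.3272

0.3272


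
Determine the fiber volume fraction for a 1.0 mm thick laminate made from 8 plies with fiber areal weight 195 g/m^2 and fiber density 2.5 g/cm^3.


Vf = n * FAW / (rho_f * h * 1000) = 8 * 195 / (2.5 * 1.0 * 1000) = 0.624

0.624


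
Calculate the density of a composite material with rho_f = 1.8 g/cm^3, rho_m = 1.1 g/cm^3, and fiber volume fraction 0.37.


rho_c = rho_f*Vf + rho_m*(1-Vf) = 1.8*0.37 + 1.1*0.63 = 1.359 g/cm^3

1.359 g/cm^3


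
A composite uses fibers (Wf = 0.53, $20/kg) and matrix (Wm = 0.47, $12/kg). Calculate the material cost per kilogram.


Cost = cost_f*Wf + cost_m*Wm = 20*0.53 + 12*0.47 = $16.24/kg

$16.24/kg


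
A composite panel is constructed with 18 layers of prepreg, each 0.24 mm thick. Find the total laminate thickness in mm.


h = n * t_ply = 18 * 0.24 = 4.32 mm

4.32 mm


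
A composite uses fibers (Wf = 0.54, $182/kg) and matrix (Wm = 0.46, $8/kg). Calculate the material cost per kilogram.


Cost = cost_f*Wf + cost_m*Wm = 182*0.54 + 8*0.46 = $101.96/kg

$101.96/kg


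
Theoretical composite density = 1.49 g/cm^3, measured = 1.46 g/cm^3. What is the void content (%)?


Void% = (rho_theo - rho_actual)/rho_theo * 100 = (1.49 - 1.46)/1.49 * 100 = 2.01%

2.01%


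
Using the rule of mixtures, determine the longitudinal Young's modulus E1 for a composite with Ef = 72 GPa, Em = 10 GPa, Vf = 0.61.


E1 = Ef*Vf + Em*(1-Vf) = 72*0.61 + 10*0.39 = 47.82 GPa

47.82 GPa
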